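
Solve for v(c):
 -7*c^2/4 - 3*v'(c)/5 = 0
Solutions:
 v(c) = C1 - 35*c^3/36


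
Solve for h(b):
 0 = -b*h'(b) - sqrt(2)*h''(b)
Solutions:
 h(b) = C1 + C2*erf(2^(1/4)*b/2)


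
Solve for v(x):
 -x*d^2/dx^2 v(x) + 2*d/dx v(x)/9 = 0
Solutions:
 v(x) = C1 + C2*x^(11/9)


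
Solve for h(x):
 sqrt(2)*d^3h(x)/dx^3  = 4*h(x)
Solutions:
 h(x) = C3*exp(sqrt(2)*x) + (C1*sin(sqrt(6)*x/2) + C2*cos(sqrt(6)*x/2))*exp(-sqrt(2)*x/2)


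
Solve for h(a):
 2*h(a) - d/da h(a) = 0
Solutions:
 h(a) = C1*exp(2*a)


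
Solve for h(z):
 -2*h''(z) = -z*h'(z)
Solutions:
 h(z) = C1 + C2*erfi(z/2)


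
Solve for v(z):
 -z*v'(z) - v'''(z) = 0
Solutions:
 v(z) = C1 + Integral(C2*airyai(-z) + C3*airybi(-z), z)


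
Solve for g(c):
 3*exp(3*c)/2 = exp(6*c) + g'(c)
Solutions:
 g(c) = C1 - exp(6*c)/6 + exp(3*c)/2


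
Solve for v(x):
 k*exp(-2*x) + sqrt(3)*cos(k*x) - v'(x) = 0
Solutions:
 v(x) = C1 - k*exp(-2*x)/2 + sqrt(3)*sin(k*x)/k


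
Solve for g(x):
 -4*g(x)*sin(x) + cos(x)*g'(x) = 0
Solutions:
 g(x) = C1/cos(x)^4


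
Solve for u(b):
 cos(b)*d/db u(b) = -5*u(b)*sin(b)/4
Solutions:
 u(b) = C1*cos(b)^(5/4)


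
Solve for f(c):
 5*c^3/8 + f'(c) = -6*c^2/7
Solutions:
 f(c) = C1 - 5*c^4/32 - 2*c^3/7


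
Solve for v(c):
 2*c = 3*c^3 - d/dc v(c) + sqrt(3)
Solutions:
 v(c) = C1 + 3*c^4/4 - c^2 + sqrt(3)*c


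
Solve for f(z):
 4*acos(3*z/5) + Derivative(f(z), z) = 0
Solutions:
 f(z) = C1 - 4*z*acos(3*z/5) + 4*sqrt(25 - 9*z^2)/3


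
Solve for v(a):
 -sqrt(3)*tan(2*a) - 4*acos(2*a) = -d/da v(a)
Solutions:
 v(a) = C1 + 4*a*acos(2*a) - 2*sqrt(1 - 4*a^2) - sqrt(3)*log(cos(2*a))/2


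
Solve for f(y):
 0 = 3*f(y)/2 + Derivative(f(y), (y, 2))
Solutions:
 f(y) = C1*sin(sqrt(6)*y/2) + C2*cos(sqrt(6)*y/2)


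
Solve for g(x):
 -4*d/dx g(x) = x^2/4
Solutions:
 g(x) = C1 - x^3/48


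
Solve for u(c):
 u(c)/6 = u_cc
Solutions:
 u(c) = C1*exp(-sqrt(6)*c/6) + C2*exp(sqrt(6)*c/6)


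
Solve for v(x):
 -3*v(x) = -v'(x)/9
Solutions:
 v(x) = C1*exp(27*x)


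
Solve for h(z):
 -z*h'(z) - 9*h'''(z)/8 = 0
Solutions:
 h(z) = C1 + Integral(C2*airyai(-2*3^(1/3)*z/3) + C3*airybi(-2*3^(1/3)*z/3), z)


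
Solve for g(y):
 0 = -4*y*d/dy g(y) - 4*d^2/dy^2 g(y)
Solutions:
 g(y) = C1 + C2*erf(sqrt(2)*y/2)


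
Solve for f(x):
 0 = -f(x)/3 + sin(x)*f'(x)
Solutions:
 f(x) = C1*(cos(x) - 1)^(1/6)/(cos(x) + 1)^(1/6)


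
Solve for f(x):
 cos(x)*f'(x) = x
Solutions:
 f(x) = C1 + Integral(x/cos(x), x)


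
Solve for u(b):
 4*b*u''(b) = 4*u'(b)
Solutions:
 u(b) = C1 + C2*b^2


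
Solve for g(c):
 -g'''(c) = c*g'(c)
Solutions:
 g(c) = C1 + Integral(C2*airyai(-c) + C3*airybi(-c), c)


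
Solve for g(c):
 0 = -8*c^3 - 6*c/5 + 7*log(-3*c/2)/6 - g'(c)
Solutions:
 g(c) = C1 - 2*c^4 - 3*c^2/5 + 7*c*log(-c)/6 + 7*c*(-1 - log(2) + log(3))/6


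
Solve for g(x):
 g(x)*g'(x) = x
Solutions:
 g(x) = -sqrt(C1 + x^2)
 g(x) = sqrt(C1 + x^2)


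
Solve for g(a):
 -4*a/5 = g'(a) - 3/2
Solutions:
 g(a) = C1 - 2*a^2/5 + 3*a/2


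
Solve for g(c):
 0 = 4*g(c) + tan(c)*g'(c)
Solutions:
 g(c) = C1/sin(c)^4


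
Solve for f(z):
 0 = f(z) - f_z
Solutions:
 f(z) = C1*exp(z)


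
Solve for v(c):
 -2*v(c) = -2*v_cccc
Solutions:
 v(c) = C1*exp(-c) + C2*exp(c) + C3*sin(c) + C4*cos(c)


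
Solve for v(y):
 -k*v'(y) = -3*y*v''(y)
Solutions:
 v(y) = C1 + y^(re(k)/3 + 1)*(C2*sin(log(y)*Abs(im(k))/3) + C3*cos(log(y)*im(k)/3))


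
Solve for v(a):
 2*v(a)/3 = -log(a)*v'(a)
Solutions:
 v(a) = C1*exp(-2*li(a)/3)


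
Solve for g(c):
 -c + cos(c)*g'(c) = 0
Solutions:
 g(c) = C1 + Integral(c/cos(c), c)


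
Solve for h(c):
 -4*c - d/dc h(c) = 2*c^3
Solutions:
 h(c) = C1 - c^4/2 - 2*c^2


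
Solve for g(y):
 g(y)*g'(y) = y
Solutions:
 g(y) = -sqrt(C1 + y^2)
 g(y) = sqrt(C1 + y^2)


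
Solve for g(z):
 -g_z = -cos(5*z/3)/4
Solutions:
 g(z) = C1 + 3*sin(5*z/3)/20


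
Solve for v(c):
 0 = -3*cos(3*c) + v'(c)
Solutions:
 v(c) = C1 + sin(3*c)


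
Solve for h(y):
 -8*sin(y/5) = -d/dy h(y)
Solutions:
 h(y) = C1 - 40*cos(y/5)


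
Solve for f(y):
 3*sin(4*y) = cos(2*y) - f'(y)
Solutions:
 f(y) = C1 + sin(2*y)/2 + 3*cos(4*y)/4


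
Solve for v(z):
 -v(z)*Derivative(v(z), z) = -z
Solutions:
 v(z) = -sqrt(C1 + z^2)
 v(z) = sqrt(C1 + z^2)


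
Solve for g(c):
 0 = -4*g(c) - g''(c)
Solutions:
 g(c) = C1*sin(2*c) + C2*cos(2*c)


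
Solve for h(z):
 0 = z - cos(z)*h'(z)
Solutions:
 h(z) = C1 + Integral(z/cos(z), z)


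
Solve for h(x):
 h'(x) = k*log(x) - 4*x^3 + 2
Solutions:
 h(x) = C1 + k*x*log(x) - k*x - x^4 + 2*x


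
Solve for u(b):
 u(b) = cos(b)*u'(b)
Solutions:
 u(b) = C1*sqrt(sin(b) + 1)/sqrt(sin(b) - 1)


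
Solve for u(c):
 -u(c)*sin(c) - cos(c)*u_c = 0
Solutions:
 u(c) = C1*cos(c)


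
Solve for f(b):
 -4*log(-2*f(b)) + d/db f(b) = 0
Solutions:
 -Integral(1/(log(-_y) + log(2)), (_y, f(b)))/4 = C1 - b


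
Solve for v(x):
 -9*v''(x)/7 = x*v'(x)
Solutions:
 v(x) = C1 + C2*erf(sqrt(14)*x/6)


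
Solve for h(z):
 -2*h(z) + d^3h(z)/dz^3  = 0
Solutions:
 h(z) = C3*exp(2^(1/3)*z) + (C1*sin(2^(1/3)*sqrt(3)*z/2) + C2*cos(2^(1/3)*sqrt(3)*z/2))*exp(-2^(1/3)*z/2)


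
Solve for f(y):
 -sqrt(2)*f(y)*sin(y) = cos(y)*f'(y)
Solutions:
 f(y) = C1*cos(y)^(sqrt(2))


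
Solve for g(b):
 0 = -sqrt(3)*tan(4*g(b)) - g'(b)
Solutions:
 g(b) = -asin(C1*exp(-4*sqrt(3)*b))/4 + pi/4
 g(b) = asin(C1*exp(-4*sqrt(3)*b))/4


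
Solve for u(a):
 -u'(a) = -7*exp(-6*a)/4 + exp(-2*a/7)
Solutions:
 u(a) = C1 - 7*exp(-6*a)/24 + 7*exp(-2*a/7)/2


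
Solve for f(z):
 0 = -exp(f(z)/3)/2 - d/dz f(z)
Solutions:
 f(z) = 3*log(1/(C1 + z)) + 3*log(6)


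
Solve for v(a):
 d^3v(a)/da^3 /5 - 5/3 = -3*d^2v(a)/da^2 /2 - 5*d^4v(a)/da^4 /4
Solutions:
 v(a) = C1 + C2*a + 5*a^2/9 + (C3*sin(sqrt(746)*a/25) + C4*cos(sqrt(746)*a/25))*exp(-2*a/25)


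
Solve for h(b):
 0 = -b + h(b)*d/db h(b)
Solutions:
 h(b) = -sqrt(C1 + b^2)
 h(b) = sqrt(C1 + b^2)


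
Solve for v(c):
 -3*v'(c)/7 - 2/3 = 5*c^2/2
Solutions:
 v(c) = C1 - 35*c^3/18 - 14*c/9


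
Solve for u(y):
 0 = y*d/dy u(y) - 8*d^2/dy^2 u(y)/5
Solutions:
 u(y) = C1 + C2*erfi(sqrt(5)*y/4)


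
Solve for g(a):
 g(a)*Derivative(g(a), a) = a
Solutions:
 g(a) = -sqrt(C1 + a^2)
 g(a) = sqrt(C1 + a^2)


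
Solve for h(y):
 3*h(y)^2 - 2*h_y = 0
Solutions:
 h(y) = -2/(C1 + 3*y)


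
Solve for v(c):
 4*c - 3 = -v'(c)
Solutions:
 v(c) = C1 - 2*c^2 + 3*c


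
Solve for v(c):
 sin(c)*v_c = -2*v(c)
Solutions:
 v(c) = C1*(cos(c) + 1)/(cos(c) - 1)


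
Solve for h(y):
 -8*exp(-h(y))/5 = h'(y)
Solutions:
 h(y) = log(C1 - 8*y/5)


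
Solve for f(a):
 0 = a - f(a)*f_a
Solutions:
 f(a) = -sqrt(C1 + a^2)
 f(a) = sqrt(C1 + a^2)


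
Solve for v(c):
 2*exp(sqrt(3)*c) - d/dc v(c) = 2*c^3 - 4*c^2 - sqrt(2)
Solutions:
 v(c) = C1 - c^4/2 + 4*c^3/3 + sqrt(2)*c + 2*sqrt(3)*exp(sqrt(3)*c)/3


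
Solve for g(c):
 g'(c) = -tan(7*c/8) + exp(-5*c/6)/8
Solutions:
 g(c) = C1 - 4*log(tan(7*c/8)^2 + 1)/7 - 3*exp(-5*c/6)/20


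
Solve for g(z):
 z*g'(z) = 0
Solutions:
 g(z) = C1


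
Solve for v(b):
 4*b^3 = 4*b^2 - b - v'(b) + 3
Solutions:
 v(b) = C1 - b^4 + 4*b^3/3 - b^2/2 + 3*b


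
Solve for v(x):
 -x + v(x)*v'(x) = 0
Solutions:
 v(x) = -sqrt(C1 + x^2)
 v(x) = sqrt(C1 + x^2)


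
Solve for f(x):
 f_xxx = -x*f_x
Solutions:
 f(x) = C1 + Integral(C2*airyai(-x) + C3*airybi(-x), x)


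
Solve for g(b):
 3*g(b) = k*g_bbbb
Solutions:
 g(b) = C1*exp(-3^(1/4)*b*(1/k)^(1/4)) + C2*exp(3^(1/4)*b*(1/k)^(1/4)) + C3*exp(-3^(1/4)*I*b*(1/k)^(1/4)) + C4*exp(3^(1/4)*I*b*(1/k)^(1/4))


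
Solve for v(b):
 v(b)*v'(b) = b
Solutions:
 v(b) = -sqrt(C1 + b^2)
 v(b) = sqrt(C1 + b^2)


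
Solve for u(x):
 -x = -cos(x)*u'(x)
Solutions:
 u(x) = C1 + Integral(x/cos(x), x)


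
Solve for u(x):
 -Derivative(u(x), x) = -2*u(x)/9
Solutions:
 u(x) = C1*exp(2*x/9)


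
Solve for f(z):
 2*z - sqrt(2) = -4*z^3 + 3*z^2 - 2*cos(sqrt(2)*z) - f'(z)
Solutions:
 f(z) = C1 - z^4 + z^3 - z^2 + sqrt(2)*z - sqrt(2)*sin(sqrt(2)*z)


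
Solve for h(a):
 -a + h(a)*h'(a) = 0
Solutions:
 h(a) = -sqrt(C1 + a^2)
 h(a) = sqrt(C1 + a^2)


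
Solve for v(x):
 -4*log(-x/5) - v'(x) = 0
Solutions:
 v(x) = C1 - 4*x*log(-x) + 4*x*(1 + log(5))


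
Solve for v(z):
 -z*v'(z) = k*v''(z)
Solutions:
 v(z) = C1 + C2*sqrt(k)*erf(sqrt(2)*z*sqrt(1/k)/2)


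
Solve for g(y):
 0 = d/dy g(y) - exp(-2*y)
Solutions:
 g(y) = C1 - exp(-2*y)/2


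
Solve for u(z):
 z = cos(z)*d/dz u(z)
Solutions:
 u(z) = C1 + Integral(z/cos(z), z)


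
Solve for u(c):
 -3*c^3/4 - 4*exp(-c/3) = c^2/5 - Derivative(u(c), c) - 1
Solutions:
 u(c) = C1 + 3*c^4/16 + c^3/15 - c - 12*exp(-c/3)


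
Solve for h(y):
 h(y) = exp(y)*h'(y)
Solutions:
 h(y) = C1*exp(-exp(-y))


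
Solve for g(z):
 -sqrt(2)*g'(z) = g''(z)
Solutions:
 g(z) = C1 + C2*exp(-sqrt(2)*z)


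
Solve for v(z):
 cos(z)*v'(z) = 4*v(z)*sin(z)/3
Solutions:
 v(z) = C1/cos(z)^(4/3)


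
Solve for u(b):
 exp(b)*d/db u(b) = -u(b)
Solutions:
 u(b) = C1*exp(exp(-b))


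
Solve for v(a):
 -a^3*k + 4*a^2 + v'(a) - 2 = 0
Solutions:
 v(a) = C1 + a^4*k/4 - 4*a^3/3 + 2*a


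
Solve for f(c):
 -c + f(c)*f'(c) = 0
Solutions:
 f(c) = -sqrt(C1 + c^2)
 f(c) = sqrt(C1 + c^2)


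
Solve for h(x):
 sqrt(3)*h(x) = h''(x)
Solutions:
 h(x) = C1*exp(-3^(1/4)*x) + C2*exp(3^(1/4)*x)


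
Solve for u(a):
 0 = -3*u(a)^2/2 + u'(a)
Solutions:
 u(a) = -2/(C1 + 3*a)


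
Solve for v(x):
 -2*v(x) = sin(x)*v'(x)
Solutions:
 v(x) = C1*(cos(x) + 1)/(cos(x) - 1)


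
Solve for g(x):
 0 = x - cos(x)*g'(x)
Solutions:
 g(x) = C1 + Integral(x/cos(x), x)


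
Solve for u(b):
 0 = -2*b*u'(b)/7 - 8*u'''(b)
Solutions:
 u(b) = C1 + Integral(C2*airyai(-98^(1/3)*b/14) + C3*airybi(-98^(1/3)*b/14), b)


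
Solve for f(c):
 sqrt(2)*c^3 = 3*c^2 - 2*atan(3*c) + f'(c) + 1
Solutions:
 f(c) = C1 + sqrt(2)*c^4/4 - c^3 + 2*c*atan(3*c) - c - log(9*c^2 + 1)/3


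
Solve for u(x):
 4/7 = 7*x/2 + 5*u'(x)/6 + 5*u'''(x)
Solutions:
 u(x) = C1 + C2*sin(sqrt(6)*x/6) + C3*cos(sqrt(6)*x/6) - 21*x^2/10 + 24*x/35


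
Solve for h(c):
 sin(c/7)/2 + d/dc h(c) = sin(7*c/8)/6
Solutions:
 h(c) = C1 + 7*cos(c/7)/2 - 4*cos(7*c/8)/21


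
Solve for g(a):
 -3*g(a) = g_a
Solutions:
 g(a) = C1*exp(-3*a)


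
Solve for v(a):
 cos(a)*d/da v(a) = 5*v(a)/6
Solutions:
 v(a) = C1*(sin(a) + 1)^(5/12)/(sin(a) - 1)^(5/12)


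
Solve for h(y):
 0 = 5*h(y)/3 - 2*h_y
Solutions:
 h(y) = C1*exp(5*y/6)


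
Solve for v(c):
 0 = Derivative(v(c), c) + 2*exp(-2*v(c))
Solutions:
 v(c) = log(-sqrt(C1 - 4*c))
 v(c) = log(C1 - 4*c)/2


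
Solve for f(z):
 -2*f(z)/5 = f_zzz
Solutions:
 f(z) = C3*exp(-2^(1/3)*5^(2/3)*z/5) + (C1*sin(2^(1/3)*sqrt(3)*5^(2/3)*z/10) + C2*cos(2^(1/3)*sqrt(3)*5^(2/3)*z/10))*exp(2^(1/3)*5^(2/3)*z/10)


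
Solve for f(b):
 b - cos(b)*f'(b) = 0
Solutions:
 f(b) = C1 + Integral(b/cos(b), b)


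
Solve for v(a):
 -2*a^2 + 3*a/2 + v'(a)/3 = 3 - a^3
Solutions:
 v(a) = C1 - 3*a^4/4 + 2*a^3 - 9*a^2/4 + 9*a


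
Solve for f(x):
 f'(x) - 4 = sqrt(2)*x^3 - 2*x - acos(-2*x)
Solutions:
 f(x) = C1 + sqrt(2)*x^4/4 - x^2 - x*acos(-2*x) + 4*x - sqrt(1 - 4*x^2)/2


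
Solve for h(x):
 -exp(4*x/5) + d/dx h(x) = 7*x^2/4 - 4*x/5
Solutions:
 h(x) = C1 + 7*x^3/12 - 2*x^2/5 + 5*exp(4*x/5)/4


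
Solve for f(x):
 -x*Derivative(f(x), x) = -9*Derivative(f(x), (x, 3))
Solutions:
 f(x) = C1 + Integral(C2*airyai(3^(1/3)*x/3) + C3*airybi(3^(1/3)*x/3), x)


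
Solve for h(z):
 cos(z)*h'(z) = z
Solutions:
 h(z) = C1 + Integral(z/cos(z), z)


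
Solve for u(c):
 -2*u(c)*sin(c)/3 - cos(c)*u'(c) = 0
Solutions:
 u(c) = C1*cos(c)^(2/3)


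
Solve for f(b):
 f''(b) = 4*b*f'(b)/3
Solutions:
 f(b) = C1 + C2*erfi(sqrt(6)*b/3)


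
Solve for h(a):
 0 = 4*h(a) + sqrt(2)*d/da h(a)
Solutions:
 h(a) = C1*exp(-2*sqrt(2)*a)


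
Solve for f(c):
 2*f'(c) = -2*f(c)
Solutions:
 f(c) = C1*exp(-c)


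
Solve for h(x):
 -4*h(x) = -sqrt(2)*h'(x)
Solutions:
 h(x) = C1*exp(2*sqrt(2)*x)


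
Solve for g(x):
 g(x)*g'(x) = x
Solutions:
 g(x) = -sqrt(C1 + x^2)
 g(x) = sqrt(C1 + x^2)


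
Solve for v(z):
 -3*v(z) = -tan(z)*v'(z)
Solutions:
 v(z) = C1*sin(z)^3


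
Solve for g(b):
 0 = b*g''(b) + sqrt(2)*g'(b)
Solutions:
 g(b) = C1 + C2*b^(1 - sqrt(2))


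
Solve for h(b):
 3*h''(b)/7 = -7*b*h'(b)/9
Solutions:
 h(b) = C1 + C2*erf(7*sqrt(6)*b/18)


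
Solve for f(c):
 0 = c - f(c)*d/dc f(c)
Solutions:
 f(c) = -sqrt(C1 + c^2)
 f(c) = sqrt(C1 + c^2)


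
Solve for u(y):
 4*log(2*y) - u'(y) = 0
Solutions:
 u(y) = C1 + 4*y*log(y) - 4*y + y*log(16)


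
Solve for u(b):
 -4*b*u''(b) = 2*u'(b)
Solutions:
 u(b) = C1 + C2*sqrt(b)


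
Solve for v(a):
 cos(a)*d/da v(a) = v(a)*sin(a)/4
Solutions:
 v(a) = C1/cos(a)^(1/4)


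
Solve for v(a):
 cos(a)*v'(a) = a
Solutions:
 v(a) = C1 + Integral(a/cos(a), a)


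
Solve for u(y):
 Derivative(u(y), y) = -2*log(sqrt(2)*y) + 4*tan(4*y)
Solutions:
 u(y) = C1 - 2*y*log(y) - y*log(2) + 2*y - log(cos(4*y))


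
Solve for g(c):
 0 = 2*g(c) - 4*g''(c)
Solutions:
 g(c) = C1*exp(-sqrt(2)*c/2) + C2*exp(sqrt(2)*c/2)


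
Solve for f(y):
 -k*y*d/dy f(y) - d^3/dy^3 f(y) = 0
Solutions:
 f(y) = C1 + Integral(C2*airyai(y*(-k)^(1/3)) + C3*airybi(y*(-k)^(1/3)), y)


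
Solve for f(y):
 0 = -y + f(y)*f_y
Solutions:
 f(y) = -sqrt(C1 + y^2)
 f(y) = sqrt(C1 + y^2)


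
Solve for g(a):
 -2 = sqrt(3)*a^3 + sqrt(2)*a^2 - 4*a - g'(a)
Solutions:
 g(a) = C1 + sqrt(3)*a^4/4 + sqrt(2)*a^3/3 - 2*a^2 + 2*a


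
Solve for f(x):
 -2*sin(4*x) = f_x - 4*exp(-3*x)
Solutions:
 f(x) = C1 + cos(4*x)/2 - 4*exp(-3*x)/3


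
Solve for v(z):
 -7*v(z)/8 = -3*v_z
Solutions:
 v(z) = C1*exp(7*z/24)


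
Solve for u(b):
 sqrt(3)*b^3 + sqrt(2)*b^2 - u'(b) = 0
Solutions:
 u(b) = C1 + sqrt(3)*b^4/4 + sqrt(2)*b^3/3


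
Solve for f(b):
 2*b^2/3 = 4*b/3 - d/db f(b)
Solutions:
 f(b) = C1 - 2*b^3/9 + 2*b^2/3


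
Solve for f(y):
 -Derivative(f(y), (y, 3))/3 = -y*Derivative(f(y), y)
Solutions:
 f(y) = C1 + Integral(C2*airyai(3^(1/3)*y) + C3*airybi(3^(1/3)*y), y)


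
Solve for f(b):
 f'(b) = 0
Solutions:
 f(b) = C1


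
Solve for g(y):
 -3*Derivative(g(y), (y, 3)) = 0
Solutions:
 g(y) = C1 + C2*y + C3*y^2


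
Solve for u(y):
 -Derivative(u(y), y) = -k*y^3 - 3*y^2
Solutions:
 u(y) = C1 + k*y^4/4 + y^3


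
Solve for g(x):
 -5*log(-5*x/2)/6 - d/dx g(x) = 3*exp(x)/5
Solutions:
 g(x) = C1 - 5*x*log(-x)/6 + 5*x*(-log(5) + log(2) + 1)/6 - 3*exp(x)/5


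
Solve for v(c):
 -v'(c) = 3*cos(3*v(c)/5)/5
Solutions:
 3*c/5 - 5*log(sin(3*v(c)/5) - 1)/6 + 5*log(sin(3*v(c)/5) + 1)/6 = C1


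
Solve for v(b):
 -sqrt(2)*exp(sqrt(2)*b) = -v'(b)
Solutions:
 v(b) = C1 + exp(sqrt(2)*b)


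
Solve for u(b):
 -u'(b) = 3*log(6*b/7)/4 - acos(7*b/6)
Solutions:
 u(b) = C1 - 3*b*log(b)/4 + b*acos(7*b/6) - 3*b*log(6)/4 + 3*b/4 + 3*b*log(7)/4 - sqrt(36 - 49*b^2)/7


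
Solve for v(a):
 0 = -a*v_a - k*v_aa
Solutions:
 v(a) = C1 + C2*sqrt(k)*erf(sqrt(2)*a*sqrt(1/k)/2)


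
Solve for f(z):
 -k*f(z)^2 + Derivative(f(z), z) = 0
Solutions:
 f(z) = -1/(C1 + k*z)


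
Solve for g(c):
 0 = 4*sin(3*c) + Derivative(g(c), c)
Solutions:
 g(c) = C1 + 4*cos(3*c)/3


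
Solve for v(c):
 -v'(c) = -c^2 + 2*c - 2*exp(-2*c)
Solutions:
 v(c) = C1 + c^3/3 - c^2 - exp(-2*c)


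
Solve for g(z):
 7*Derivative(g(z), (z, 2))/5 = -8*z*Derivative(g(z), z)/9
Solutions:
 g(z) = C1 + C2*erf(2*sqrt(35)*z/21)


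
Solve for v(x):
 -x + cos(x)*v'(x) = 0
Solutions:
 v(x) = C1 + Integral(x/cos(x), x)


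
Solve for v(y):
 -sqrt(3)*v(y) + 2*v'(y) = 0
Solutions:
 v(y) = C1*exp(sqrt(3)*y/2)


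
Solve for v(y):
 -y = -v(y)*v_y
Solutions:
 v(y) = -sqrt(C1 + y^2)
 v(y) = sqrt(C1 + y^2)


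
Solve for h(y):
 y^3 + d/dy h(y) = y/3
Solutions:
 h(y) = C1 - y^4/4 + y^2/6


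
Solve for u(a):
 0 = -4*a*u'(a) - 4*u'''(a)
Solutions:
 u(a) = C1 + Integral(C2*airyai(-a) + C3*airybi(-a), a)


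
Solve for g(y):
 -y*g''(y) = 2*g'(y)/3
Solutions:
 g(y) = C1 + C2*y^(1/3)


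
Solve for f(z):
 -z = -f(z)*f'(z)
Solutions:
 f(z) = -sqrt(C1 + z^2)
 f(z) = sqrt(C1 + z^2)


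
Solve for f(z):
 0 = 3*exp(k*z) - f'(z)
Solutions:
 f(z) = C1 + 3*exp(k*z)/k


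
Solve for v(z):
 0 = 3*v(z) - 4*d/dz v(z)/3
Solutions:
 v(z) = C1*exp(9*z/4)


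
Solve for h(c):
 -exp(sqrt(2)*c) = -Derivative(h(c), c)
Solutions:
 h(c) = C1 + sqrt(2)*exp(sqrt(2)*c)/2


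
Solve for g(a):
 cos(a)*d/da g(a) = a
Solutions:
 g(a) = C1 + Integral(a/cos(a), a)


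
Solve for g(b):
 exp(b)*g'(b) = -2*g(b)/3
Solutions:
 g(b) = C1*exp(2*exp(-b)/3)


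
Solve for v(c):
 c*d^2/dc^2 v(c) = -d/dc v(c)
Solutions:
 v(c) = C1 + C2*log(c)


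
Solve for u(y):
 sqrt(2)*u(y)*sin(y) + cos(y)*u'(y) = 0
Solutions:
 u(y) = C1*cos(y)^(sqrt(2))


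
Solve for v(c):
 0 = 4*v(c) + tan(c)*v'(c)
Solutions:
 v(c) = C1/sin(c)^4


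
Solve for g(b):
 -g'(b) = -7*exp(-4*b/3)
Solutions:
 g(b) = C1 - 21*exp(-4*b/3)/4


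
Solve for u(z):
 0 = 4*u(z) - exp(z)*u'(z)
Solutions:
 u(z) = C1*exp(-4*exp(-z))


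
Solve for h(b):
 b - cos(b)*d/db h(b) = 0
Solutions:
 h(b) = C1 + Integral(b/cos(b), b)


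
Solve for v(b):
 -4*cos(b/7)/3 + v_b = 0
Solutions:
 v(b) = C1 + 28*sin(b/7)/3


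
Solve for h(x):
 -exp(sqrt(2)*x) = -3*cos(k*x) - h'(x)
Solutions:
 h(x) = C1 + sqrt(2)*exp(sqrt(2)*x)/2 - 3*sin(k*x)/k


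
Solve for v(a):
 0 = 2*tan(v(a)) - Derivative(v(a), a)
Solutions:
 v(a) = pi - asin(C1*exp(2*a))
 v(a) = asin(C1*exp(2*a))


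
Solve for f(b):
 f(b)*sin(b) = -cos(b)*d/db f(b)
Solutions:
 f(b) = C1*cos(b)


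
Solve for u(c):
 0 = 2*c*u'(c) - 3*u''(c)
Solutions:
 u(c) = C1 + C2*erfi(sqrt(3)*c/3)


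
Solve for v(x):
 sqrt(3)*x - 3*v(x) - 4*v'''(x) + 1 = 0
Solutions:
 v(x) = C3*exp(-6^(1/3)*x/2) + sqrt(3)*x/3 + (C1*sin(2^(1/3)*3^(5/6)*x/4) + C2*cos(2^(1/3)*3^(5/6)*x/4))*exp(6^(1/3)*x/4) + 1/3


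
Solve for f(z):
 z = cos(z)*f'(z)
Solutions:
 f(z) = C1 + Integral(z/cos(z), z)


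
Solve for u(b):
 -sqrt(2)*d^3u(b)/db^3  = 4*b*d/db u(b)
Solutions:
 u(b) = C1 + Integral(C2*airyai(-sqrt(2)*b) + C3*airybi(-sqrt(2)*b), b)


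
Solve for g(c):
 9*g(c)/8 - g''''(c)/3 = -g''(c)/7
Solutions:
 g(c) = C1*exp(-sqrt(21)*c*sqrt(2 + sqrt(298))/14) + C2*exp(sqrt(21)*c*sqrt(2 + sqrt(298))/14) + C3*sin(sqrt(21)*c*sqrt(-2 + sqrt(298))/14) + C4*cos(sqrt(21)*c*sqrt(-2 + sqrt(298))/14)


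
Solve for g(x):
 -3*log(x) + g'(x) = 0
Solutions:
 g(x) = C1 + 3*x*log(x) - 3*x


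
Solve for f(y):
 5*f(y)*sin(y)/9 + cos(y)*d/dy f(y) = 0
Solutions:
 f(y) = C1*cos(y)^(5/9)


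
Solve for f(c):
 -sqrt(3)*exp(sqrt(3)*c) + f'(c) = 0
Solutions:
 f(c) = C1 + exp(sqrt(3)*c)


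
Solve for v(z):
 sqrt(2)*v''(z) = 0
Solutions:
 v(z) = C1 + C2*z


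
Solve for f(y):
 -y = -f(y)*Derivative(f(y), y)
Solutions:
 f(y) = -sqrt(C1 + y^2)
 f(y) = sqrt(C1 + y^2)


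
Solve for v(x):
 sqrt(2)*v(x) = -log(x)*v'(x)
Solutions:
 v(x) = C1*exp(-sqrt(2)*li(x))


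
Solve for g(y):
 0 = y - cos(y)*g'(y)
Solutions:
 g(y) = C1 + Integral(y/cos(y), y)


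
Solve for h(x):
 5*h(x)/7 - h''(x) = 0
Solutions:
 h(x) = C1*exp(-sqrt(35)*x/7) + C2*exp(sqrt(35)*x/7)


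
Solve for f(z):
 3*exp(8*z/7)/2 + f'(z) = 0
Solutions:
 f(z) = C1 - 21*exp(8*z/7)/16


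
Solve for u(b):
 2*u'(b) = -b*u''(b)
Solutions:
 u(b) = C1 + C2/b


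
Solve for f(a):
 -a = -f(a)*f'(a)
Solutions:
 f(a) = -sqrt(C1 + a^2)
 f(a) = sqrt(C1 + a^2)


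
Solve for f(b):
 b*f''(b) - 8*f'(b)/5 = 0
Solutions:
 f(b) = C1 + C2*b^(13/5)


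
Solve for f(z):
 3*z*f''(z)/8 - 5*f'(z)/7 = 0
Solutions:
 f(z) = C1 + C2*z^(61/21)


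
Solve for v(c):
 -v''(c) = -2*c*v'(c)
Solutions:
 v(c) = C1 + C2*erfi(c)


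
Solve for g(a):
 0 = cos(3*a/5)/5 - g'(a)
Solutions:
 g(a) = C1 + sin(3*a/5)/3


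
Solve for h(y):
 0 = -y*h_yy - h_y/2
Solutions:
 h(y) = C1 + C2*sqrt(y)


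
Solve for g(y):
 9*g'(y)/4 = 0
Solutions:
 g(y) = C1


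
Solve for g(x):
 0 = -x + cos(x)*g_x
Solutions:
 g(x) = C1 + Integral(x/cos(x), x)


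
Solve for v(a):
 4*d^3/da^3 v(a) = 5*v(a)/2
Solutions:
 v(a) = C3*exp(5^(1/3)*a/2) + (C1*sin(sqrt(3)*5^(1/3)*a/4) + C2*cos(sqrt(3)*5^(1/3)*a/4))*exp(-5^(1/3)*a/4)


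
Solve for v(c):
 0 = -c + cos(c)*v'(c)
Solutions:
 v(c) = C1 + Integral(c/cos(c), c)


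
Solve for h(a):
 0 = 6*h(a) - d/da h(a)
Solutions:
 h(a) = C1*exp(6*a)


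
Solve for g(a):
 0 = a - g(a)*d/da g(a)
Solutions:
 g(a) = -sqrt(C1 + a^2)
 g(a) = sqrt(C1 + a^2)


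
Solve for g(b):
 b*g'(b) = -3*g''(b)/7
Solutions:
 g(b) = C1 + C2*erf(sqrt(42)*b/6)


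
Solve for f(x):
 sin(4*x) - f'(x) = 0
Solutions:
 f(x) = C1 - cos(4*x)/4


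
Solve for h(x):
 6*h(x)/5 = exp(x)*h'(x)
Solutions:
 h(x) = C1*exp(-6*exp(-x)/5)


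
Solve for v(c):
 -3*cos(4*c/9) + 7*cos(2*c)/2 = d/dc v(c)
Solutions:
 v(c) = C1 - 27*sin(4*c/9)/4 + 7*sin(2*c)/4


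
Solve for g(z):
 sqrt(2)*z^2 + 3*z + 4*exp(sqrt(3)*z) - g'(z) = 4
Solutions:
 g(z) = C1 + sqrt(2)*z^3/3 + 3*z^2/2 - 4*z + 4*sqrt(3)*exp(sqrt(3)*z)/3


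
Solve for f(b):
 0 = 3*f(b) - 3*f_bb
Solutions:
 f(b) = C1*exp(-b) + C2*exp(b)


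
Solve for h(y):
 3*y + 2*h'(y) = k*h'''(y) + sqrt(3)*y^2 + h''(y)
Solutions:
 h(y) = C1 + C2*exp(y*(sqrt(8*k + 1) - 1)/(2*k)) + C3*exp(-y*(sqrt(8*k + 1) + 1)/(2*k)) + sqrt(3)*k*y/2 + sqrt(3)*y^3/6 - 3*y^2/4 + sqrt(3)*y^2/4 - 3*y/4 + sqrt(3)*y/4


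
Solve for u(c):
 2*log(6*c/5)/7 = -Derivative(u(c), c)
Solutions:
 u(c) = C1 - 2*c*log(c)/7 - 2*c*log(6)/7 + 2*c/7 + 2*c*log(5)/7


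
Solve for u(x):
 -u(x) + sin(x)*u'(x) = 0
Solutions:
 u(x) = C1*sqrt(cos(x) - 1)/sqrt(cos(x) + 1)


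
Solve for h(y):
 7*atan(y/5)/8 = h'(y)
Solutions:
 h(y) = C1 + 7*y*atan(y/5)/8 - 35*log(y^2 + 25)/16


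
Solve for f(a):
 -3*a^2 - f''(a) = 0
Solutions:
 f(a) = C1 + C2*a - a^4/4


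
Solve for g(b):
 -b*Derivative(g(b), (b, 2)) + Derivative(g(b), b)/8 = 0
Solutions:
 g(b) = C1 + C2*b^(9/8)


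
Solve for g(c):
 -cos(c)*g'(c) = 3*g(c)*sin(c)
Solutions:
 g(c) = C1*cos(c)^3


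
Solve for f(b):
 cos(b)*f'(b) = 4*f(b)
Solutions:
 f(b) = C1*(sin(b)^2 + 2*sin(b) + 1)/(sin(b)^2 - 2*sin(b) + 1)


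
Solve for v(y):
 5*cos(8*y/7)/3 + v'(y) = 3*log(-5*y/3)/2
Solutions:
 v(y) = C1 + 3*y*log(-y)/2 - 2*y*log(3) - 3*y/2 + y*log(15)/2 + y*log(5) - 35*sin(8*y/7)/24


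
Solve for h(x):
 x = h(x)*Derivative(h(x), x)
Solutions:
 h(x) = -sqrt(C1 + x^2)
 h(x) = sqrt(C1 + x^2)


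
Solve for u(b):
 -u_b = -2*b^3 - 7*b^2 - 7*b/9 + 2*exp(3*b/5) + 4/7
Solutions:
 u(b) = C1 + b^4/2 + 7*b^3/3 + 7*b^2/18 - 4*b/7 - 10*exp(3*b/5)/3


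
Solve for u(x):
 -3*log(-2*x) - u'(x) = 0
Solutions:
 u(x) = C1 - 3*x*log(-x) + 3*x*(1 - log(2))


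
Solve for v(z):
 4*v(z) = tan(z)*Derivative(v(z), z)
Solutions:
 v(z) = C1*sin(z)^4


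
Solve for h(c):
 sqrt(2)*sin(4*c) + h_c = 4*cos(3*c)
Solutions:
 h(c) = C1 + 4*sin(3*c)/3 + sqrt(2)*cos(4*c)/4


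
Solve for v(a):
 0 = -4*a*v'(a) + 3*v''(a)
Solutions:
 v(a) = C1 + C2*erfi(sqrt(6)*a/3)


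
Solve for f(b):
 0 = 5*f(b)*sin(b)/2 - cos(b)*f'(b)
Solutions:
 f(b) = C1/cos(b)^(5/2)


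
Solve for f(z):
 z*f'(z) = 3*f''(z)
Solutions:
 f(z) = C1 + C2*erfi(sqrt(6)*z/6)


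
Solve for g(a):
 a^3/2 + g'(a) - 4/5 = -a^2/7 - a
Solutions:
 g(a) = C1 - a^4/8 - a^3/21 - a^2/2 + 4*a/5


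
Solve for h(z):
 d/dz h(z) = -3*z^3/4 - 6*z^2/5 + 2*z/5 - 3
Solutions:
 h(z) = C1 - 3*z^4/16 - 2*z^3/5 + z^2/5 - 3*z


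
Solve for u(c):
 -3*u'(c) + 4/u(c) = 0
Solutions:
 u(c) = -sqrt(C1 + 24*c)/3
 u(c) = sqrt(C1 + 24*c)/3


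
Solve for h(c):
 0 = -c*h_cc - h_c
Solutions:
 h(c) = C1 + C2*log(c)


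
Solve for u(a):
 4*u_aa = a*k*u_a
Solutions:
 u(a) = Piecewise((-sqrt(2)*sqrt(pi)*C1*erf(sqrt(2)*a*sqrt(-k)/4)/sqrt(-k) - C2, (k > 0) | (k < 0)), (-C1*a - C2, True))


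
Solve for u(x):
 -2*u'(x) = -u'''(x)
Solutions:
 u(x) = C1 + C2*exp(-sqrt(2)*x) + C3*exp(sqrt(2)*x)


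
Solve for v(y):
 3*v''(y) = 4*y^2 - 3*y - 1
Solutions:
 v(y) = C1 + C2*y + y^4/9 - y^3/6 - y^2/6


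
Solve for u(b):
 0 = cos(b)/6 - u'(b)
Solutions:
 u(b) = C1 + sin(b)/6


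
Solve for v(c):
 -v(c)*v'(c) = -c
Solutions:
 v(c) = -sqrt(C1 + c^2)
 v(c) = sqrt(C1 + c^2)


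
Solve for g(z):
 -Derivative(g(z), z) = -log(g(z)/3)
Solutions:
 Integral(1/(-log(_y) + log(3)), (_y, g(z))) = C1 - z


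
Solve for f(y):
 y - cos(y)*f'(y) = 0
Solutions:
 f(y) = C1 + Integral(y/cos(y), y)


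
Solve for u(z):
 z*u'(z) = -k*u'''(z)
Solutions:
 u(z) = C1 + Integral(C2*airyai(z*(-1/k)^(1/3)) + C3*airybi(z*(-1/k)^(1/3)), z)


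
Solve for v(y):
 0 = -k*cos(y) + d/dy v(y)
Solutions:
 v(y) = C1 + k*sin(y)


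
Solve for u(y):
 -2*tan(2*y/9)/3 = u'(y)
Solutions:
 u(y) = C1 + 3*log(cos(2*y/9))


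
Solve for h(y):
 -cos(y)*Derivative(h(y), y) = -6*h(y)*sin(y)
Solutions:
 h(y) = C1/cos(y)^6


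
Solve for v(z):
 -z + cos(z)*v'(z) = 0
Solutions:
 v(z) = C1 + Integral(z/cos(z), z)


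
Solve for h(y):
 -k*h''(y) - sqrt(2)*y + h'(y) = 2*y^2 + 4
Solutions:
 h(y) = C1 + C2*exp(y/k) + 4*k^2*y + 2*k*y^2 + sqrt(2)*k*y + 2*y^3/3 + sqrt(2)*y^2/2 + 4*y


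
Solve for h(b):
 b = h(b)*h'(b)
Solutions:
 h(b) = -sqrt(C1 + b^2)
 h(b) = sqrt(C1 + b^2)


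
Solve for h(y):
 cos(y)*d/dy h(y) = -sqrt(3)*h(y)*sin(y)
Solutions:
 h(y) = C1*cos(y)^(sqrt(3))


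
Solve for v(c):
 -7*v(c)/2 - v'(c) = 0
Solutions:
 v(c) = C1*exp(-7*c/2)


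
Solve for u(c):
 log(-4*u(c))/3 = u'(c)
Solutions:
 -3*Integral(1/(log(-_y) + 2*log(2)), (_y, u(c))) = C1 - c


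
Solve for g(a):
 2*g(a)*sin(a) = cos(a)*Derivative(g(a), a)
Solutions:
 g(a) = C1/cos(a)^2


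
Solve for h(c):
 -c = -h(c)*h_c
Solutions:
 h(c) = -sqrt(C1 + c^2)
 h(c) = sqrt(C1 + c^2)


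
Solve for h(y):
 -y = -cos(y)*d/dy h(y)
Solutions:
 h(y) = C1 + Integral(y/cos(y), y)


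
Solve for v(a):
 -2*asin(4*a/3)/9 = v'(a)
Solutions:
 v(a) = C1 - 2*a*asin(4*a/3)/9 - sqrt(9 - 16*a^2)/18


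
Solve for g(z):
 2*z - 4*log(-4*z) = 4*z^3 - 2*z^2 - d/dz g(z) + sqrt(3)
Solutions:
 g(z) = C1 + z^4 - 2*z^3/3 - z^2 + 4*z*log(-z) + z*(-4 + sqrt(3) + 8*log(2))


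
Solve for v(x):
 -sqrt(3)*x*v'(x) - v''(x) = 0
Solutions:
 v(x) = C1 + C2*erf(sqrt(2)*3^(1/4)*x/2)


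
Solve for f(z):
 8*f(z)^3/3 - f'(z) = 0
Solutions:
 f(z) = -sqrt(6)*sqrt(-1/(C1 + 8*z))/2
 f(z) = sqrt(6)*sqrt(-1/(C1 + 8*z))/2


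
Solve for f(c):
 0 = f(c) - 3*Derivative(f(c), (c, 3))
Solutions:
 f(c) = C3*exp(3^(2/3)*c/3) + (C1*sin(3^(1/6)*c/2) + C2*cos(3^(1/6)*c/2))*exp(-3^(2/3)*c/6)


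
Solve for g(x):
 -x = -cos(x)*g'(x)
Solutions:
 g(x) = C1 + Integral(x/cos(x), x)


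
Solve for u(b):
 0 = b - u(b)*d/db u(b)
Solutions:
 u(b) = -sqrt(C1 + b^2)
 u(b) = sqrt(C1 + b^2)


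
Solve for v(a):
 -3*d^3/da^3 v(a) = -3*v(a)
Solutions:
 v(a) = C3*exp(a) + (C1*sin(sqrt(3)*a/2) + C2*cos(sqrt(3)*a/2))*exp(-a/2)


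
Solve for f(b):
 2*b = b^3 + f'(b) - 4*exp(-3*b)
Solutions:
 f(b) = C1 - b^4/4 + b^2 - 4*exp(-3*b)/3


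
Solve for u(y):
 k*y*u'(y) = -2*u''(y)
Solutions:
 u(y) = Piecewise((-sqrt(pi)*C1*erf(sqrt(k)*y/2)/sqrt(k) - C2, (k > 0) | (k < 0)), (-C1*y - C2, True))


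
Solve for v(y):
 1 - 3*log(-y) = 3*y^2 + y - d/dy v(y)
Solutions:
 v(y) = C1 + y^3 + y^2/2 + 3*y*log(-y) - 4*y


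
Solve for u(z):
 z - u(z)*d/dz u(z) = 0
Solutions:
 u(z) = -sqrt(C1 + z^2)
 u(z) = sqrt(C1 + z^2)


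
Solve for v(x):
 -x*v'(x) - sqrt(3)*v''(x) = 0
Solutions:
 v(x) = C1 + C2*erf(sqrt(2)*3^(3/4)*x/6)


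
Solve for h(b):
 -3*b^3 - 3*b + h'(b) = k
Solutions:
 h(b) = C1 + 3*b^4/4 + 3*b^2/2 + b*k


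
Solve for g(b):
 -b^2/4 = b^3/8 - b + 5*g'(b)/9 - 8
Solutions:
 g(b) = C1 - 9*b^4/160 - 3*b^3/20 + 9*b^2/10 + 72*b/5


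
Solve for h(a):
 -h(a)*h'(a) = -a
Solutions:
 h(a) = -sqrt(C1 + a^2)
 h(a) = sqrt(C1 + a^2)


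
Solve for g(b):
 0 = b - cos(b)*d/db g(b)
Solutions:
 g(b) = C1 + Integral(b/cos(b), b)


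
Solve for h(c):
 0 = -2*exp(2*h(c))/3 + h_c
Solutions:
 h(c) = log(-1/(C1 + 2*c))/2 - log(2) + log(6)/2
 h(c) = log(-sqrt(-1/(C1 + 2*c))) - log(2) + log(6)/2


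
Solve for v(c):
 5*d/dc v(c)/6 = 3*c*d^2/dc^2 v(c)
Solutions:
 v(c) = C1 + C2*c^(23/18)


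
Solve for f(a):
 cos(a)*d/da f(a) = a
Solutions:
 f(a) = C1 + Integral(a/cos(a), a)


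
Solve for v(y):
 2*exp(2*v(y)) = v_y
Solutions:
 v(y) = log(-sqrt(-1/(C1 + 2*y))) - log(2)/2
 v(y) = log(-1/(C1 + 2*y))/2 - log(2)/2


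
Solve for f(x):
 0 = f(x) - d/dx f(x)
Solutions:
 f(x) = C1*exp(x)


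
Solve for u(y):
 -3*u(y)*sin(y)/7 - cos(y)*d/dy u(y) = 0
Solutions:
 u(y) = C1*cos(y)^(3/7)


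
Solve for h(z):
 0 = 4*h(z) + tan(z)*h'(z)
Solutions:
 h(z) = C1/sin(z)^4


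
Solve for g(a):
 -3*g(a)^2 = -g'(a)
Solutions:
 g(a) = -1/(C1 + 3*a)


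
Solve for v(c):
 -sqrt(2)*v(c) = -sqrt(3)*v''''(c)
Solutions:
 v(c) = C1*exp(-2^(1/8)*3^(7/8)*c/3) + C2*exp(2^(1/8)*3^(7/8)*c/3) + C3*sin(2^(1/8)*3^(7/8)*c/3) + C4*cos(2^(1/8)*3^(7/8)*c/3)


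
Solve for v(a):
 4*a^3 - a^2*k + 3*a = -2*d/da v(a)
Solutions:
 v(a) = C1 - a^4/2 + a^3*k/6 - 3*a^2/4


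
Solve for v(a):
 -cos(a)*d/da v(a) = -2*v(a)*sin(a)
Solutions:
 v(a) = C1/cos(a)^2


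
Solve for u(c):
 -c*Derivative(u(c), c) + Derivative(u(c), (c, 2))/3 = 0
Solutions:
 u(c) = C1 + C2*erfi(sqrt(6)*c/2)


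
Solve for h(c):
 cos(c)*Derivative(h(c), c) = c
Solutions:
 h(c) = C1 + Integral(c/cos(c), c)


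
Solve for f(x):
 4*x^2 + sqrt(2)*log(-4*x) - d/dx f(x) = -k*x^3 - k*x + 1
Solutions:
 f(x) = C1 + k*x^4/4 + k*x^2/2 + 4*x^3/3 + sqrt(2)*x*log(-x) + x*(-sqrt(2) - 1 + 2*sqrt(2)*log(2))


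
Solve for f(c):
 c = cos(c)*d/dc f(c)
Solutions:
 f(c) = C1 + Integral(c/cos(c), c)


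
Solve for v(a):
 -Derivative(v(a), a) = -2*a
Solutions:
 v(a) = C1 + a^2


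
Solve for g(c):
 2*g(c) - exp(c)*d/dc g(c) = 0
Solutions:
 g(c) = C1*exp(-2*exp(-c))


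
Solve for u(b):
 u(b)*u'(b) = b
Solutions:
 u(b) = -sqrt(C1 + b^2)
 u(b) = sqrt(C1 + b^2)


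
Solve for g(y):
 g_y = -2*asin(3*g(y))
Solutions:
 Integral(1/asin(3*_y), (_y, g(y))) = C1 - 2*y


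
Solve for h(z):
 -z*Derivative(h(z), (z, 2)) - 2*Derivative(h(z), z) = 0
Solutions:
 h(z) = C1 + C2/z


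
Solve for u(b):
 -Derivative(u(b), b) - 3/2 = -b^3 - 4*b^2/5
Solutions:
 u(b) = C1 + b^4/4 + 4*b^3/15 - 3*b/2


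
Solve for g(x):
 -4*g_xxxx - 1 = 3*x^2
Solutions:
 g(x) = C1 + C2*x + C3*x^2 + C4*x^3 - x^6/480 - x^4/96


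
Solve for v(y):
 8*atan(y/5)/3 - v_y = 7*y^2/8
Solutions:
 v(y) = C1 - 7*y^3/24 + 8*y*atan(y/5)/3 - 20*log(y^2 + 25)/3


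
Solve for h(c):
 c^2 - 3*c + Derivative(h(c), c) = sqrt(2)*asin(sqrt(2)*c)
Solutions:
 h(c) = C1 - c^3/3 + 3*c^2/2 + sqrt(2)*(c*asin(sqrt(2)*c) + sqrt(2)*sqrt(1 - 2*c^2)/2)


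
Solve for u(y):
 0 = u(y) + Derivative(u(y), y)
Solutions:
 u(y) = C1*exp(-y)


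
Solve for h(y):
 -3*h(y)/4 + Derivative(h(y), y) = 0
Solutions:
 h(y) = C1*exp(3*y/4)


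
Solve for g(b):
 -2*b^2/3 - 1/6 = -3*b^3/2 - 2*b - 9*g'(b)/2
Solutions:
 g(b) = C1 - b^4/12 + 4*b^3/81 - 2*b^2/9 + b/27


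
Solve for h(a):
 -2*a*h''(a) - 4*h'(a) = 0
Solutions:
 h(a) = C1 + C2/a


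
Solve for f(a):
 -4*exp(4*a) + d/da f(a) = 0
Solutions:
 f(a) = C1 + exp(4*a)


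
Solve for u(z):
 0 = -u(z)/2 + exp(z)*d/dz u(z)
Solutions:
 u(z) = C1*exp(-exp(-z)/2)


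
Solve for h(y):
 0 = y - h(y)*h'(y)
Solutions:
 h(y) = -sqrt(C1 + y^2)
 h(y) = sqrt(C1 + y^2)


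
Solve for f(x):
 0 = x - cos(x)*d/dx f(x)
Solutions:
 f(x) = C1 + Integral(x/cos(x), x)


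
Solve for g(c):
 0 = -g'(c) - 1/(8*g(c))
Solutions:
 g(c) = -sqrt(C1 - c)/2
 g(c) = sqrt(C1 - c)/2


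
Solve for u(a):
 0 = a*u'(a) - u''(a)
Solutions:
 u(a) = C1 + C2*erfi(sqrt(2)*a/2)


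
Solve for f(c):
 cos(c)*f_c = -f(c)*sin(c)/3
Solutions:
 f(c) = C1*cos(c)^(1/3)


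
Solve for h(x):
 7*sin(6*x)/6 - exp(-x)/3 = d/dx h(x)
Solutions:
 h(x) = C1 - 7*cos(6*x)/36 + exp(-x)/3


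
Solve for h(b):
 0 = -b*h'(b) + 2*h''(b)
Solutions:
 h(b) = C1 + C2*erfi(b/2)


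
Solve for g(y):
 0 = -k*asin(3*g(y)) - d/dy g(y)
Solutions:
 Integral(1/asin(3*_y), (_y, g(y))) = C1 - k*y


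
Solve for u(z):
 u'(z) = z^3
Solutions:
 u(z) = C1 + z^4/4


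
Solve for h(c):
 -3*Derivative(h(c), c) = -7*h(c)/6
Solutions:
 h(c) = C1*exp(7*c/18)


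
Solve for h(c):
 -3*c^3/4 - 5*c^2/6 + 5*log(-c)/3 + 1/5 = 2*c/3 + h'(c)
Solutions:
 h(c) = C1 - 3*c^4/16 - 5*c^3/18 - c^2/3 + 5*c*log(-c)/3 - 22*c/15


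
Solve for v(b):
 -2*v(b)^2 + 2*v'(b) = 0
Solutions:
 v(b) = -1/(C1 + b)


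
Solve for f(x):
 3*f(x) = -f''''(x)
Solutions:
 f(x) = (C1*sin(sqrt(2)*3^(1/4)*x/2) + C2*cos(sqrt(2)*3^(1/4)*x/2))*exp(-sqrt(2)*3^(1/4)*x/2) + (C3*sin(sqrt(2)*3^(1/4)*x/2) + C4*cos(sqrt(2)*3^(1/4)*x/2))*exp(sqrt(2)*3^(1/4)*x/2)


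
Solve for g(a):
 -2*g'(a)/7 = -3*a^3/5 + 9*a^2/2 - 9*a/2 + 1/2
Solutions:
 g(a) = C1 + 21*a^4/40 - 21*a^3/4 + 63*a^2/8 - 7*a/4


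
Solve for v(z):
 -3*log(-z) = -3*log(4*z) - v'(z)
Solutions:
 v(z) = C1 + 3*z*(-2*log(2) + I*pi)


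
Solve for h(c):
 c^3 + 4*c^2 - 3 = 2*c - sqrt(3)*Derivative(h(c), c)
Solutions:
 h(c) = C1 - sqrt(3)*c^4/12 - 4*sqrt(3)*c^3/9 + sqrt(3)*c^2/3 + sqrt(3)*c


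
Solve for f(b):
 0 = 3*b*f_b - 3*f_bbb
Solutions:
 f(b) = C1 + Integral(C2*airyai(b) + C3*airybi(b), b)


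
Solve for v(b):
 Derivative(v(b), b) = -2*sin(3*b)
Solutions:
 v(b) = C1 + 2*cos(3*b)/3


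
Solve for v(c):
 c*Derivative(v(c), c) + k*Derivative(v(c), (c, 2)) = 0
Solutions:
 v(c) = C1 + C2*sqrt(k)*erf(sqrt(2)*c*sqrt(1/k)/2)


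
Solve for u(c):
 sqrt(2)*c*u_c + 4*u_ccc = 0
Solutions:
 u(c) = C1 + Integral(C2*airyai(-sqrt(2)*c/2) + C3*airybi(-sqrt(2)*c/2), c)


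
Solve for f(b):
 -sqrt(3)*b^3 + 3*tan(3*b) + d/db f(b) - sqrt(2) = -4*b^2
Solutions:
 f(b) = C1 + sqrt(3)*b^4/4 - 4*b^3/3 + sqrt(2)*b + log(cos(3*b))


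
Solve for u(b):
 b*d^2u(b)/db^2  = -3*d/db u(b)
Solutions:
 u(b) = C1 + C2/b^2


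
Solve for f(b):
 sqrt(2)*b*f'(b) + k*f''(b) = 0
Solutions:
 f(b) = C1 + C2*sqrt(k)*erf(2^(3/4)*b*sqrt(1/k)/2)


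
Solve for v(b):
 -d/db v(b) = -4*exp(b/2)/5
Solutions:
 v(b) = C1 + 8*exp(b/2)/5


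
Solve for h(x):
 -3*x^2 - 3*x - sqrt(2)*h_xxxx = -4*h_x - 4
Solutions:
 h(x) = C1 + C4*exp(sqrt(2)*x) + x^3/4 + 3*x^2/8 - x + (C2*sin(sqrt(6)*x/2) + C3*cos(sqrt(6)*x/2))*exp(-sqrt(2)*x/2)


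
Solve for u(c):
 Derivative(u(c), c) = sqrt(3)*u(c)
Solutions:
 u(c) = C1*exp(sqrt(3)*c)


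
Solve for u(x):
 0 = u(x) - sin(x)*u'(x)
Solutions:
 u(x) = C1*sqrt(cos(x) - 1)/sqrt(cos(x) + 1)


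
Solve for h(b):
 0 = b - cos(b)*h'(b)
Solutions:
 h(b) = C1 + Integral(b/cos(b), b)


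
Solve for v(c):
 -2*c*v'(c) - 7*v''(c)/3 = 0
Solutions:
 v(c) = C1 + C2*erf(sqrt(21)*c/7)


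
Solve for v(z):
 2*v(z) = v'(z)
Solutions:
 v(z) = C1*exp(2*z)


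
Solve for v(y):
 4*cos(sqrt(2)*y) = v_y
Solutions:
 v(y) = C1 + 2*sqrt(2)*sin(sqrt(2)*y)


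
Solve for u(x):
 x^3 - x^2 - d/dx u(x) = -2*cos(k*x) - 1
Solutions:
 u(x) = C1 + x^4/4 - x^3/3 + x + 2*sin(k*x)/k


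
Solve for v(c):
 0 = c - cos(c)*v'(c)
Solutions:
 v(c) = C1 + Integral(c/cos(c), c)


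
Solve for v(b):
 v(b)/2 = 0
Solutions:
 v(b) = 0


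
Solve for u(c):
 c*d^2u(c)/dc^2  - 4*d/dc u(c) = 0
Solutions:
 u(c) = C1 + C2*c^5


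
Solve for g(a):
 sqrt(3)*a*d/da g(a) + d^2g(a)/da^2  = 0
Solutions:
 g(a) = C1 + C2*erf(sqrt(2)*3^(1/4)*a/2)


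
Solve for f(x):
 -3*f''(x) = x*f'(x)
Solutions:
 f(x) = C1 + C2*erf(sqrt(6)*x/6)


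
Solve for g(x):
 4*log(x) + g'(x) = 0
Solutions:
 g(x) = C1 - 4*x*log(x) + 4*x


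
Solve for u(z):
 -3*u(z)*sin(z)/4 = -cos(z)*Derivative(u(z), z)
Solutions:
 u(z) = C1/cos(z)^(3/4)


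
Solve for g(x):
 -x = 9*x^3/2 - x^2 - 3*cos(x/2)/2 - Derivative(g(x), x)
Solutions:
 g(x) = C1 + 9*x^4/8 - x^3/3 + x^2/2 - 3*sin(x/2)


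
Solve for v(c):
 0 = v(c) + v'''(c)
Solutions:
 v(c) = C3*exp(-c) + (C1*sin(sqrt(3)*c/2) + C2*cos(sqrt(3)*c/2))*exp(c/2)


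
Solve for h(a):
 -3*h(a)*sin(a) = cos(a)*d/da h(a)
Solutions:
 h(a) = C1*cos(a)^3


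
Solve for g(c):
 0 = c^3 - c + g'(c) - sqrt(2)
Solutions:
 g(c) = C1 - c^4/4 + c^2/2 + sqrt(2)*c


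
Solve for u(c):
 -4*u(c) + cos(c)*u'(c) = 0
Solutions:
 u(c) = C1*(sin(c)^2 + 2*sin(c) + 1)/(sin(c)^2 - 2*sin(c) + 1)


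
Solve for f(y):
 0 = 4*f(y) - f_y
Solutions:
 f(y) = C1*exp(4*y)


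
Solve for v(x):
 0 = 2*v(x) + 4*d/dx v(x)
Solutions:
 v(x) = C1*exp(-x/2)


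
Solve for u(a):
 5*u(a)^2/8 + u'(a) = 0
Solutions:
 u(a) = 8/(C1 + 5*a)


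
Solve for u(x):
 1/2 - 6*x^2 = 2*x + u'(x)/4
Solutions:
 u(x) = C1 - 8*x^3 - 4*x^2 + 2*x


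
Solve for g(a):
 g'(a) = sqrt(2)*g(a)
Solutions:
 g(a) = C1*exp(sqrt(2)*a)


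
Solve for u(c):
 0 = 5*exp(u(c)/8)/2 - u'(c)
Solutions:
 u(c) = 8*log(-1/(C1 + 5*c)) + 32*log(2)


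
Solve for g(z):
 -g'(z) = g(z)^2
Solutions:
 g(z) = 1/(C1 + z)


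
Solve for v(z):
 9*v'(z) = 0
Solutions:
 v(z) = C1


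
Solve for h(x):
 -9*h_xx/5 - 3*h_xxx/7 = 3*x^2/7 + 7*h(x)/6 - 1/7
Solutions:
 h(x) = C1*exp(x*(-84 + 42*2^(2/3)*63^(1/3)/(5*sqrt(3145) + 377)^(1/3) + 294^(1/3)*(5*sqrt(3145) + 377)^(1/3))/60)*sin(3^(1/6)*x*(-3^(2/3)*98^(1/3)*(5*sqrt(3145) + 377)^(1/3) + 126*2^(2/3)*7^(1/3)/(5*sqrt(3145) + 377)^(1/3))/60) + C2*exp(x*(-84 + 42*2^(2/3)*63^(1/3)/(5*sqrt(3145) + 377)^(1/3) + 294^(1/3)*(5*sqrt(3145) + 377)^(1/3))/60)*cos(3^(1/6)*x*(-3^(2/3)*98^(1/3)*(5*sqrt(3145) + 377)^(1/3) + 126*2^(2/3)*7^(1/3)/(5*sqrt(3145) + 377)^(1/3))/60) + C3*exp(-x*(42*2^(2/3)*63^(1/3)/(5*sqrt(3145) + 377)^(1/3) + 42 + 294^(1/3)*(5*sqrt(3145) + 377)^(1/3))/30) - 18*x^2/49 + 2154/1715


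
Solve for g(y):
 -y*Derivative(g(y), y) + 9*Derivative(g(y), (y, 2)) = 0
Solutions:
 g(y) = C1 + C2*erfi(sqrt(2)*y/6)


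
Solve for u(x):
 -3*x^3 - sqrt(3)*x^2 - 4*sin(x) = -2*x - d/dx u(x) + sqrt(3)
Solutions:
 u(x) = C1 + 3*x^4/4 + sqrt(3)*x^3/3 - x^2 + sqrt(3)*x - 4*cos(x)


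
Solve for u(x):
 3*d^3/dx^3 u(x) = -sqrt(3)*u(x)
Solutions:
 u(x) = C3*exp(-3^(5/6)*x/3) + (C1*sin(3^(1/3)*x/2) + C2*cos(3^(1/3)*x/2))*exp(3^(5/6)*x/6)


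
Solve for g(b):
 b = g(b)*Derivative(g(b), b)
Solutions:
 g(b) = -sqrt(C1 + b^2)
 g(b) = sqrt(C1 + b^2)
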